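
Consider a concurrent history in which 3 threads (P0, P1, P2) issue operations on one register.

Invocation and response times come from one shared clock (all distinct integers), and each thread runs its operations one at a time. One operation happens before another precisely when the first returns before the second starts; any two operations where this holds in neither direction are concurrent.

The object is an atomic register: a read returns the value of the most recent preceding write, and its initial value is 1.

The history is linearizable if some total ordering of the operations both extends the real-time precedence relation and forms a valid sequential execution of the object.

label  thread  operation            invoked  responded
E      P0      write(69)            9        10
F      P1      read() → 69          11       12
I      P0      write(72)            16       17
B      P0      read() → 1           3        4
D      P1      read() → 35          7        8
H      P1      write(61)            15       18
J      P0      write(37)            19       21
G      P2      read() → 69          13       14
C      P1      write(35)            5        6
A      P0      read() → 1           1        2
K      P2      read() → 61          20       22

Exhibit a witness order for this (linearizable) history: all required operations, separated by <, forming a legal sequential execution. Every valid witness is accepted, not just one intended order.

step 1: A read() → 1 — value 1
step 2: B read() → 1 — value 1
step 3: C write(35) — value 35
step 4: D read() → 35 — value 35
step 5: E write(69) — value 69
step 6: F read() → 69 — value 69
step 7: G read() → 69 — value 69
step 8: I write(72) — value 72
step 9: H write(61) — value 61
step 10: K read() → 61 — value 61
step 11: J write(37) — value 37

A < B < C < D < E < F < G < I < H < K < J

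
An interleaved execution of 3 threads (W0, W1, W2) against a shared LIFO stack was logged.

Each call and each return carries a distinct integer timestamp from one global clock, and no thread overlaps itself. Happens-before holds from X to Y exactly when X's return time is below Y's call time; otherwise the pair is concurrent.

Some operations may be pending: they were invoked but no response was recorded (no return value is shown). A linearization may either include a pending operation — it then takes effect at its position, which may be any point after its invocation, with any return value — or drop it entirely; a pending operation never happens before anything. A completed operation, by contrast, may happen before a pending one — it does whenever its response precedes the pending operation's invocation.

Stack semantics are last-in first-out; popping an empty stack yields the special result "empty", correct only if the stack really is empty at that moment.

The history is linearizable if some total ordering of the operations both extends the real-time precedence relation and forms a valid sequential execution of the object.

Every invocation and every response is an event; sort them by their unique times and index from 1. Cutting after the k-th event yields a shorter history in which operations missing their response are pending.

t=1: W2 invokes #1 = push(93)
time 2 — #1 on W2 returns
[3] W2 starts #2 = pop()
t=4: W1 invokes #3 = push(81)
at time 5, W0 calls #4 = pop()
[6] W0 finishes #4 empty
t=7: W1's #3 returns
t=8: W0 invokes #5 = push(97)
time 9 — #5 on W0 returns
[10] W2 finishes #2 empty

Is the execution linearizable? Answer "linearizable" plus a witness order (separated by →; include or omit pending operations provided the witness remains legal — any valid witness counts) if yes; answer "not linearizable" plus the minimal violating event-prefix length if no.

prefix check: 1..9 passes, 1..10 fails once #2's time-10 response joins
real-time-consistent orders of the 5 completed operations: 8 — all fail the LIFO stack replay
for example #1, #2, #3, #4, #5 fails at step 2: #2 pop() → empty is not legal there
for example #1, #2, #4, #3, #5 fails at step 2: #2 pop() → empty is not legal there

not linearizable — minimal violating prefix: 10 events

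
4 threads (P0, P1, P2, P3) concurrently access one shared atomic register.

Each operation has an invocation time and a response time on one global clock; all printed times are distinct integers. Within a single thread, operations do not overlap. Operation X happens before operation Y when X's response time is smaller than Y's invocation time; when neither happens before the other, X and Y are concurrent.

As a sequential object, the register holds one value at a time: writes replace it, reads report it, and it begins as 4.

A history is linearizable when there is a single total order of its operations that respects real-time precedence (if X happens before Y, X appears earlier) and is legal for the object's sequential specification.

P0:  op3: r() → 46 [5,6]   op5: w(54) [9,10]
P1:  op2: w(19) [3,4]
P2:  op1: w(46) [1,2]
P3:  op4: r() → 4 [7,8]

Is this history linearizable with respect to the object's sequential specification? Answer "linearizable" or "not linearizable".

not linearizable

events 1..5 are fine; event 6 — the response of op3 at time 6 — makes the prefix non-linearizable
exhaustive check: the 3 completed atomic register ops admit one real-time order; illegal
sample order op1, op2, op3 stalls at step 3 — op3 r() → 46 has no legal effect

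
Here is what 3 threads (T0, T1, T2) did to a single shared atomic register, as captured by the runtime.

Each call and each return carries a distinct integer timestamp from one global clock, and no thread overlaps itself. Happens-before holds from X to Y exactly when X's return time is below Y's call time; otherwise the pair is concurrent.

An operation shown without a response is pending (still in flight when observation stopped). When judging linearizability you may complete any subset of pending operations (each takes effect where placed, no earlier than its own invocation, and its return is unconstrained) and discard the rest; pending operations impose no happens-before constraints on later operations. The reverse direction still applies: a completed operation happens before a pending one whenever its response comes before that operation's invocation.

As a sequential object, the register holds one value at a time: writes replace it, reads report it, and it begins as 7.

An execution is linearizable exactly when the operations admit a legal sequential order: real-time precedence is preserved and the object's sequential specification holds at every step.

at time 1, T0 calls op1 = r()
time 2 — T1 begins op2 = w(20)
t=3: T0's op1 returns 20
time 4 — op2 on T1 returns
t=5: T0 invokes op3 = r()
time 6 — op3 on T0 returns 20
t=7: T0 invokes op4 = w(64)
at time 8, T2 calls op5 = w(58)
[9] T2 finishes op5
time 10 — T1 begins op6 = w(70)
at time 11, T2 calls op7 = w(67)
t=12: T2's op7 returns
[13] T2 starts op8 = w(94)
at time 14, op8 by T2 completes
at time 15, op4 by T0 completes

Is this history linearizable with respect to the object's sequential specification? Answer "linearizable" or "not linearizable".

linearizable

one valid linearization: op2, op1, op3, op4, op5, op6, op7, op8
1. op2 w(20), leaving value 20
2. op1 r() → 20, leaving value 20
3. op3 r() → 20, leaving value 20
4. op4 w(64), leaving value 64
5. op5 w(58), leaving value 58
6. op6 w(70) (pending, included), leaving value 70
7. op7 w(67), leaving value 67
8. op8 w(94), leaving value 94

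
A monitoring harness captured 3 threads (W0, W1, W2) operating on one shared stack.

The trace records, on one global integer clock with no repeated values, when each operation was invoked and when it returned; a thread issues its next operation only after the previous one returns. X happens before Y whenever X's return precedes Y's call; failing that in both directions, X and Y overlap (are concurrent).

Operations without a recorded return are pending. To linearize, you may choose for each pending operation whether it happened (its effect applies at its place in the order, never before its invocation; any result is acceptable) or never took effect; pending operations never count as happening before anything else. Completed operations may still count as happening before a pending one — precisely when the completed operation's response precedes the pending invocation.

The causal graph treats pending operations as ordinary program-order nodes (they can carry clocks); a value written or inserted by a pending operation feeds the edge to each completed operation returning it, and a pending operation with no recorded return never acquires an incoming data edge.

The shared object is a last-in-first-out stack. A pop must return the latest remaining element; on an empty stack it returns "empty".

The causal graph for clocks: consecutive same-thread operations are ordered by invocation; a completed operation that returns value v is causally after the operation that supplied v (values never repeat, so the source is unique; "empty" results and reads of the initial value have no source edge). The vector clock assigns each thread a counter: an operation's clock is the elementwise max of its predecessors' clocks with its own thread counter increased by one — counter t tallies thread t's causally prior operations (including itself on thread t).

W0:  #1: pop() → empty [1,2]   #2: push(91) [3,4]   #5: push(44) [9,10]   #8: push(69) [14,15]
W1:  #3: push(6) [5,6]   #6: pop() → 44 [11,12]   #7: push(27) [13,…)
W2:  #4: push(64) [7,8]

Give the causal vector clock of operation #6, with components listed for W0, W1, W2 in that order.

no predecessors for #4 (invoked 7): W2 increments from zero → (0, 0, 1)
no predecessors for #3 (invoked 5): W1 increments from zero → (0, 1, 0)
no predecessors for #1 (invoked 1): W0 increments from zero → (1, 0, 0)
merge at #2 (invoked 3): VC(#1)=(1, 0, 0), own-thread bump on W0 → (2, 0, 0)
merge at #5 (invoked 9): VC(#2)=(2, 0, 0), own-thread bump on W0 → (3, 0, 0)
merge at #8 (invoked 14): VC(#5)=(3, 0, 0), own-thread bump on W0 → (4, 0, 0)
merge at #6 (invoked 11): VC(#3)=(0, 1, 0), VC(#5)=(3, 0, 0), own-thread bump on W1 → (3, 2, 0)
merge at #7 (invoked 13): VC(#6)=(3, 2, 0), own-thread bump on W1 → (3, 3, 0)
target: VC(#6) = (3, 2, 0)

(3, 2, 0)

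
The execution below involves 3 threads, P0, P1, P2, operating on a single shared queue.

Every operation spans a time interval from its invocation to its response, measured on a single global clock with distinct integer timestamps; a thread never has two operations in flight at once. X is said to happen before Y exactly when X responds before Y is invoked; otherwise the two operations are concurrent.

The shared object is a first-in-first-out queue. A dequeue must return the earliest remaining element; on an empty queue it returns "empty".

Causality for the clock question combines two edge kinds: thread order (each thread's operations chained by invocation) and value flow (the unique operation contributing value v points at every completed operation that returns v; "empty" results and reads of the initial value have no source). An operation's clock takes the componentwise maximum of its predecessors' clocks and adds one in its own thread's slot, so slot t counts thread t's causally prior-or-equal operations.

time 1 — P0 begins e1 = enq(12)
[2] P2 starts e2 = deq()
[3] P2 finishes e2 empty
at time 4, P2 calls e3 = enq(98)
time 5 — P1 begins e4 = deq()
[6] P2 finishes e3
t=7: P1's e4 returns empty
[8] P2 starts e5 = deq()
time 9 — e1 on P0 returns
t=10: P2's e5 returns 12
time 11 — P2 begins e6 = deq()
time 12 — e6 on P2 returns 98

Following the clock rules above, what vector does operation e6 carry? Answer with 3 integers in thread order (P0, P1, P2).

no predecessors for e2 (invoked 2): P2 increments from zero → (0, 0, 1)
no predecessors for e4 (invoked 5): P1 increments from zero → (0, 1, 0)
no predecessors for e1 (invoked 1): P0 increments from zero → (1, 0, 0)
invoked at 4, e3 merges VC(e2)=(0, 0, 1) and bumps P2's slot → (0, 0, 2)
invoked at 8, e5 merges VC(e1)=(1, 0, 0), VC(e3)=(0, 0, 2) and bumps P2's slot → (1, 0, 3)
invoked at 11, e6 merges VC(e3)=(0, 0, 2), VC(e5)=(1, 0, 3) and bumps P2's slot → (1, 0, 4)
target: VC(e6) = (1, 0, 4)

(1, 0, 4)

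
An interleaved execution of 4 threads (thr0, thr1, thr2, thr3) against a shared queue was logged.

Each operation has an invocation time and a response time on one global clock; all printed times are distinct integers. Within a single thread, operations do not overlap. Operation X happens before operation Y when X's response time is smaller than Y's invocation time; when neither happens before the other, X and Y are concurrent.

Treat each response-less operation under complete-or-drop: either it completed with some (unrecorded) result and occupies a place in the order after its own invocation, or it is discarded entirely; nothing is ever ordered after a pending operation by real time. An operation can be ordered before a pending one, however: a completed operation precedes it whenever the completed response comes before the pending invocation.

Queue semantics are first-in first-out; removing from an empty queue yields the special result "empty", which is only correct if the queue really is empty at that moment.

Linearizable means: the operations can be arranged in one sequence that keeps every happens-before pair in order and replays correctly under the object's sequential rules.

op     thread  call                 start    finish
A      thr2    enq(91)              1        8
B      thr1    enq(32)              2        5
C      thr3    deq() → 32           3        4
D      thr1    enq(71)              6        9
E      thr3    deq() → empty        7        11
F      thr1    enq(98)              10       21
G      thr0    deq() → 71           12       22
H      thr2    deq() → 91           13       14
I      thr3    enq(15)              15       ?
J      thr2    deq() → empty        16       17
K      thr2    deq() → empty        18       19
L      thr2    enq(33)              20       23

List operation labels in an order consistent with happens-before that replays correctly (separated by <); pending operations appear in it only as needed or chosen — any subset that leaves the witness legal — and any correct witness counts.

B < C < E < A < D < H < G < J < K < F < I < L

step 1: B enq(32) — queue <32>
step 2: C deq() → 32 — queue <>
step 3: E deq() → empty — queue <>
step 4: A enq(91) — queue <91>
step 5: D enq(71) — queue <91,71>
step 6: H deq() → 91 — queue <71>
step 7: G deq() → 71 — queue <>
step 8: J deq() → empty — queue <>
step 9: K deq() → empty — queue <>
step 10: F enq(98) — queue <98>
step 11: I enq(15) (pending, included) — queue <98,15>
step 12: L enq(33) — queue <98,15,33>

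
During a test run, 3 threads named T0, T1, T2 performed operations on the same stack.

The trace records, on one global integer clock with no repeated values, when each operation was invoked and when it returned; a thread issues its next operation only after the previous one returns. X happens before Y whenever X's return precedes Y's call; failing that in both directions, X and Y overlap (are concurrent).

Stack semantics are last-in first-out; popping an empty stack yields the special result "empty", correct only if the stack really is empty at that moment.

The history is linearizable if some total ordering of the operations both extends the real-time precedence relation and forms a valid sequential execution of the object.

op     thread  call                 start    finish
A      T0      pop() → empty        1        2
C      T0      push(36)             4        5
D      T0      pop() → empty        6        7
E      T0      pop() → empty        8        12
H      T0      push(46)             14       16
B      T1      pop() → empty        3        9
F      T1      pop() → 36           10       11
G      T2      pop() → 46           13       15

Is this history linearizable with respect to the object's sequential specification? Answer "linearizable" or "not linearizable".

not linearizable

events 1..8 are fine; event 9 — the response of B at time 9 — makes the prefix non-linearizable
checked exhaustively: 3 real-time-consistent orders of 4 completed operations, zero legal stack replays
completion choices over the 1 pending operation (E) were checked; none helps
sample order A, B, C, D (pending dropped) stalls at step 4 — D pop() → empty has no legal effect
sample order A, C, B, D (pending dropped) stalls at step 3 — B pop() → empty has no legal effect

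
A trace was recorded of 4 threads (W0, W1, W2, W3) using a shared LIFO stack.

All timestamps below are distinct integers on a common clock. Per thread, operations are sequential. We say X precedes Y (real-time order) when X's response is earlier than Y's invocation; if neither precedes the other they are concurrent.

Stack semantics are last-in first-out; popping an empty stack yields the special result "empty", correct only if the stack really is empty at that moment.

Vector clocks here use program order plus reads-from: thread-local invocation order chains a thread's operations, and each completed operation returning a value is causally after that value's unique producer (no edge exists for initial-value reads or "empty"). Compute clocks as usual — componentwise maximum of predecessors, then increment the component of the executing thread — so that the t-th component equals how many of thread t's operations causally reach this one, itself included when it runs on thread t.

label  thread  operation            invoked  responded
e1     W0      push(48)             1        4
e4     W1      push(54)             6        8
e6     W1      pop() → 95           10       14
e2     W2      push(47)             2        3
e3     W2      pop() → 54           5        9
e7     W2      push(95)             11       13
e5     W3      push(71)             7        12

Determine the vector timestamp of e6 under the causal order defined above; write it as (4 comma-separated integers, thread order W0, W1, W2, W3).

(0, 2, 3, 0)

VC(e5, invoked at 7): no causal predecessors; +1 on W3 → (0, 0, 0, 1)
VC(e2, invoked at 2): no causal predecessors; +1 on W2 → (0, 0, 1, 0)
VC(e4, invoked at 6): no causal predecessors; +1 on W1 → (0, 1, 0, 0)
VC(e1, invoked at 1): no causal predecessors; +1 on W0 → (1, 0, 0, 0)
invoked at 5, e3 merges VC(e2)=(0, 0, 1, 0), VC(e4)=(0, 1, 0, 0) and bumps W2's slot → (0, 1, 2, 0)
invoked at 11, e7 merges VC(e3)=(0, 1, 2, 0) and bumps W2's slot → (0, 1, 3, 0)
invoked at 10, e6 merges VC(e4)=(0, 1, 0, 0), VC(e7)=(0, 1, 3, 0) and bumps W1's slot → (0, 2, 3, 0)
target: VC(e6) = (0, 2, 3, 0)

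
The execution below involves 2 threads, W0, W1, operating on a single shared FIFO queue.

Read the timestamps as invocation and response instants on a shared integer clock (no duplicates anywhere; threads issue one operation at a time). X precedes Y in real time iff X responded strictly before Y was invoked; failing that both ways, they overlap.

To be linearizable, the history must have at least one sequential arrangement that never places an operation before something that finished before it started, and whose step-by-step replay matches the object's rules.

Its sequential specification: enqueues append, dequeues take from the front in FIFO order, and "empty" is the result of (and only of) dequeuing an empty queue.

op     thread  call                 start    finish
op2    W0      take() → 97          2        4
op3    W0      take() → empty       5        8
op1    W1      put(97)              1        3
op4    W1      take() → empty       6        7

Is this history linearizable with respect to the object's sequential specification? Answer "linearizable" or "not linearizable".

linearizable

witness order: op1, op2, op3, op4
step 1: op1 put(97) — queue <97>
step 2: op2 take() → 97 — queue <>
step 3: op3 take() → empty — queue <>
step 4: op4 take() → empty — queue <>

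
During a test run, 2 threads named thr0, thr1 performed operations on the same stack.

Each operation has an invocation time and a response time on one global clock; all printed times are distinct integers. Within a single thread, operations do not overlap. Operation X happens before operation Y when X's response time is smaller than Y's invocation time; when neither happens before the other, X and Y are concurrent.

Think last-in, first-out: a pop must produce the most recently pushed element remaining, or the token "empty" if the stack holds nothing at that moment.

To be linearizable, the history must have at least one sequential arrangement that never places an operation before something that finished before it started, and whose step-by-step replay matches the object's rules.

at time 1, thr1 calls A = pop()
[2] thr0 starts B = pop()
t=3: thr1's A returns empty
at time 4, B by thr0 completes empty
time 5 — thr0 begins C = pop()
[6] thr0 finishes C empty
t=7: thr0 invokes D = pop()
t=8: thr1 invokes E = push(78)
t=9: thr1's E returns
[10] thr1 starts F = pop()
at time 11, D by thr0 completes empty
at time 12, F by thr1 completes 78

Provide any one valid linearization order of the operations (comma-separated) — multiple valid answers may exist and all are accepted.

A, B, C, D, E, F

after step 1 (A pop() → empty): stack <>
after step 2 (B pop() → empty): stack <>
after step 3 (C pop() → empty): stack <>
after step 4 (D pop() → empty): stack <>
after step 5 (E push(78)): stack <78>
after step 6 (F pop() → 78): stack <>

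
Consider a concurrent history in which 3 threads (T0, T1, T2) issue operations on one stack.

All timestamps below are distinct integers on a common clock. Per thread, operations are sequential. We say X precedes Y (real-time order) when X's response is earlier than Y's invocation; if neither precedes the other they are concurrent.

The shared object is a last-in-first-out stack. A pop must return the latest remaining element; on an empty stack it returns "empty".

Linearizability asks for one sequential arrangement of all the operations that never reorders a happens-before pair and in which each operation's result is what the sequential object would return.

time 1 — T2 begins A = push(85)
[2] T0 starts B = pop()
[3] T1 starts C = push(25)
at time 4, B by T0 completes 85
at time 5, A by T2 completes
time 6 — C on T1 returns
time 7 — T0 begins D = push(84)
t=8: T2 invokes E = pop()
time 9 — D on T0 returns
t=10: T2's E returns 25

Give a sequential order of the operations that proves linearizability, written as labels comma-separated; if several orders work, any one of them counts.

A, B, C, E, D

step 1: A push(85) — stack <85>
step 2: B pop() → 85 — stack <>
step 3: C push(25) — stack <25>
step 4: E pop() → 25 — stack <>
step 5: D push(84) — stack <84>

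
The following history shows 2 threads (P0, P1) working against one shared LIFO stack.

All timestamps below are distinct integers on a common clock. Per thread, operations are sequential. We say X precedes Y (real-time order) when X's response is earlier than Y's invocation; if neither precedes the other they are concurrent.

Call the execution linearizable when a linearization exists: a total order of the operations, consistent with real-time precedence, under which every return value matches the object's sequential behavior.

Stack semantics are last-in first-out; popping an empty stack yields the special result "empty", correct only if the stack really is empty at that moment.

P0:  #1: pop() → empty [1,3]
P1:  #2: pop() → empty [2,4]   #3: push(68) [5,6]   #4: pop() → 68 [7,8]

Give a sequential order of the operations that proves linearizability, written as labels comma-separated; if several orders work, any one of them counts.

#1, #2, #3, #4

after step 1 (#1 pop() → empty): stack <>
after step 2 (#2 pop() → empty): stack <>
after step 3 (#3 push(68)): stack <68>
after step 4 (#4 pop() → 68): stack <>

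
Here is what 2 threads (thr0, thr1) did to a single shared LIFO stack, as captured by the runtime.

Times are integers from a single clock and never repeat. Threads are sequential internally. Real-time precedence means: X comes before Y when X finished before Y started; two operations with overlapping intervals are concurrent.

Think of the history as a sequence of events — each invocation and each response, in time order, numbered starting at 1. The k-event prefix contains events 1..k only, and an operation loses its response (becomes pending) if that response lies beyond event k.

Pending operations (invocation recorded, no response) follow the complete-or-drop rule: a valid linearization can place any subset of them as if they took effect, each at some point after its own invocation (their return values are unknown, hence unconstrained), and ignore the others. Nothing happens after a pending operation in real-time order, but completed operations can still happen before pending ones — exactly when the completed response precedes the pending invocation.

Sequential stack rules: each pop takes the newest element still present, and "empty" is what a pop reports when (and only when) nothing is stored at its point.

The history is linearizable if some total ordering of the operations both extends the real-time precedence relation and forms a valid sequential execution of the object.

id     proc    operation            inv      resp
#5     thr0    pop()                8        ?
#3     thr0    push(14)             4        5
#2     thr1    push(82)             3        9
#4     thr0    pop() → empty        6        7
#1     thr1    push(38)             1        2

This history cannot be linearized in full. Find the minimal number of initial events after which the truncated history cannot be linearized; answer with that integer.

7

events 1..6 are linearizable, e.g. via #1, #2, #3:
1. #1 push(38), leaving stack <38>
2. #2 push(82) (pending, included), leaving stack <38,82>
3. #3 push(14), leaving stack <38,82,14>
once event 7 joins (#4's response, time 7), exhaustive search finds no witness
include/drop combinations of the 1 pending operation (#2) were all tried; none helps
one such order, #1, #3, #4 (pending dropped), breaks at step 3 where #4 pop() → empty is illegal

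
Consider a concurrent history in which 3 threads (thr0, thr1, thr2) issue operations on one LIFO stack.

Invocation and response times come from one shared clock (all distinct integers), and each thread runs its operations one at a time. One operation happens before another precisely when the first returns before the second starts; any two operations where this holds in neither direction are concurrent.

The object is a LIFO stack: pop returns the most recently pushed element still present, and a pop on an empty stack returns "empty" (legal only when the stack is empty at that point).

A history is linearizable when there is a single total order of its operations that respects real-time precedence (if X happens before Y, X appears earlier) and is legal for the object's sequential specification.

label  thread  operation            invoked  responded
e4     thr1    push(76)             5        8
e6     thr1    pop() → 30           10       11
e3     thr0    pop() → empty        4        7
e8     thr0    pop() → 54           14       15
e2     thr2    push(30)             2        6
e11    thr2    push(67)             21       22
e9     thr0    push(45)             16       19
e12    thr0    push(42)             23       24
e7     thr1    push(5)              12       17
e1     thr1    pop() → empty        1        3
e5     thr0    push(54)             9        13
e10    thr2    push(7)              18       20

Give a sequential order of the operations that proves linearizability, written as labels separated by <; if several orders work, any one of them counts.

e1 < e3 < e4 < e2 < e6 < e5 < e8 < e7 < e9 < e10 < e11 < e12

1. e1 pop() → empty, leaving stack <>
2. e3 pop() → empty, leaving stack <>
3. e4 push(76), leaving stack <76>
4. e2 push(30), leaving stack <76,30>
5. e6 pop() → 30, leaving stack <76>
6. e5 push(54), leaving stack <76,54>
7. e8 pop() → 54, leaving stack <76>
8. e7 push(5), leaving stack <76,5>
9. e9 push(45), leaving stack <76,5,45>
10. e10 push(7), leaving stack <76,5,45,7>
11. e11 push(67), leaving stack <76,5,45,7,67>
12. e12 push(42), leaving stack <76,5,45,7,67,42>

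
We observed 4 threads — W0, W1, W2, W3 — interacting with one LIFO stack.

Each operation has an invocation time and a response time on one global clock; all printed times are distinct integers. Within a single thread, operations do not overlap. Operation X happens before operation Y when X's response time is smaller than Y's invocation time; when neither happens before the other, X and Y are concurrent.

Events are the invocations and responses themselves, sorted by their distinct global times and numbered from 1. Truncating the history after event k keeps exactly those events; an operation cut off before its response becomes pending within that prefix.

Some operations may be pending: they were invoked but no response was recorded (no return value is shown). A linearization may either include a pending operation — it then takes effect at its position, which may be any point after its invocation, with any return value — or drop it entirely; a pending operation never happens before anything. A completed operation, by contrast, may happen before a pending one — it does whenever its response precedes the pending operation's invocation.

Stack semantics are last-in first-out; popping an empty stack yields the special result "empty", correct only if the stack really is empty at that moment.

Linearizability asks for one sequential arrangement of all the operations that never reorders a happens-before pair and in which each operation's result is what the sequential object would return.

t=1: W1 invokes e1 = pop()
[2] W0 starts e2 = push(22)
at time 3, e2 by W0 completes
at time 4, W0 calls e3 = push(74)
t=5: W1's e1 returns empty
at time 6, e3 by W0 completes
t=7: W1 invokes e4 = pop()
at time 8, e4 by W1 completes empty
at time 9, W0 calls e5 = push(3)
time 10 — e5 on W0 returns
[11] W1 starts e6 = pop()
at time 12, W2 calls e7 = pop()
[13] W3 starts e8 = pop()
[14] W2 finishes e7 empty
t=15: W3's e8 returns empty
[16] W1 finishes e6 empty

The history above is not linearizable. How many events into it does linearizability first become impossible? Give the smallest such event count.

a valid linearization of events 1..7 exists, for instance e1, e2, e3:
1. e1 pop() → empty, leaving stack <>
2. e2 push(22), leaving stack <22>
3. e3 push(74), leaving stack <22,74>
adding event 8 (e4 responds at 8) leaves no legal real-time order
sample order e1, e2, e3, e4 stalls at step 4 — e4 pop() → empty has no legal effect
sample order e2, e1, e3, e4 stalls at step 2 — e1 pop() → empty has no legal effect

8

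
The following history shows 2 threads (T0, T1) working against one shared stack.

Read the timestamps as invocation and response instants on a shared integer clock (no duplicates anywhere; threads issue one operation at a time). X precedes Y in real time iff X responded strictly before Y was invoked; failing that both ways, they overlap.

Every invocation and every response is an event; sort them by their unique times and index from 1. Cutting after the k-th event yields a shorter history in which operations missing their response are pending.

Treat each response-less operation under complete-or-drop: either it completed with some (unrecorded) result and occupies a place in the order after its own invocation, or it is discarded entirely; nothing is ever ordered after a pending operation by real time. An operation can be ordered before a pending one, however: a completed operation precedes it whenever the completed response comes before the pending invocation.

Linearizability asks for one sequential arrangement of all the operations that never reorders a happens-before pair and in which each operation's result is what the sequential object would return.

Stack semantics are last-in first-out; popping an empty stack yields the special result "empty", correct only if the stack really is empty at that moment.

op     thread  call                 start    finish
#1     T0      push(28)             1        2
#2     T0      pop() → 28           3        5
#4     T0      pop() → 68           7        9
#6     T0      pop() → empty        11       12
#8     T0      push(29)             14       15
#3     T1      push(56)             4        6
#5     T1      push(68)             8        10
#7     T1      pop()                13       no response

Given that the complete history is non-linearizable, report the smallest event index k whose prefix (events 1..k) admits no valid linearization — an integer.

events 1..11 are still linearizable — one witness is #1, #2, #3, #5, #4:
1. #1 push(28), leaving stack <28>
2. #2 pop() → 28, leaving stack <>
3. #3 push(56), leaving stack <56>
4. #5 push(68), leaving stack <56,68>
5. #4 pop() → 68, leaving stack <56>
with event 12 included (#6 responding at time 12), all real-time-consistent orders fail
for example #1, #2, #3, #4, #5, #6 fails at step 4: #4 pop() → 68 is not legal there
for example #1, #2, #3, #5, #4, #6 fails at step 6: #6 pop() → empty is not legal there

12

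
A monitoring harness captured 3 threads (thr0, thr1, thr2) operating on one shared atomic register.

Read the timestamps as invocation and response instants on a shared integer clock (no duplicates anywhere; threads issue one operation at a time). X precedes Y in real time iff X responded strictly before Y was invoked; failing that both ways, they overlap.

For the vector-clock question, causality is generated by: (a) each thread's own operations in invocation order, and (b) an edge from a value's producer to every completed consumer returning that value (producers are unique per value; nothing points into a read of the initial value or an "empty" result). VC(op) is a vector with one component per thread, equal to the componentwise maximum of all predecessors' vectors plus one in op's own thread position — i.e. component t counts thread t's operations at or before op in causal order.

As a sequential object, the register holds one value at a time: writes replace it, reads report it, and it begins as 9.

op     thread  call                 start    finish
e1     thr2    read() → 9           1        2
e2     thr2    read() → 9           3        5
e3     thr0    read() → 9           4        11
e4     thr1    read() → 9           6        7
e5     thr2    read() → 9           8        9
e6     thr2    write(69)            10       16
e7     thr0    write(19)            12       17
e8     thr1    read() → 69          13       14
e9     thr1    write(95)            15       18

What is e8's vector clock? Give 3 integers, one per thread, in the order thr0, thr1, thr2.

(0, 2, 4)

root op e1, invoked 1: fresh clock plus thr2's own tick → (0, 0, 1)
root op e4, invoked 6: fresh clock plus thr1's own tick → (0, 1, 0)
root op e3, invoked 4: fresh clock plus thr0's own tick → (1, 0, 0)
from VC(e1)=(0, 0, 1), e2 (invoked 3) maxes components and bumps thr2 → (0, 0, 2)
from VC(e3)=(1, 0, 0), e7 (invoked 12) maxes components and bumps thr0 → (2, 0, 0)
from VC(e2)=(0, 0, 2), e5 (invoked 8) maxes components and bumps thr2 → (0, 0, 3)
from VC(e5)=(0, 0, 3), e6 (invoked 10) maxes components and bumps thr2 → (0, 0, 4)
from VC(e4)=(0, 1, 0), VC(e6)=(0, 0, 4), e8 (invoked 13) maxes components and bumps thr1 → (0, 2, 4)
from VC(e8)=(0, 2, 4), e9 (invoked 15) maxes components and bumps thr1 → (0, 3, 4)
target: VC(e8) = (0, 2, 4)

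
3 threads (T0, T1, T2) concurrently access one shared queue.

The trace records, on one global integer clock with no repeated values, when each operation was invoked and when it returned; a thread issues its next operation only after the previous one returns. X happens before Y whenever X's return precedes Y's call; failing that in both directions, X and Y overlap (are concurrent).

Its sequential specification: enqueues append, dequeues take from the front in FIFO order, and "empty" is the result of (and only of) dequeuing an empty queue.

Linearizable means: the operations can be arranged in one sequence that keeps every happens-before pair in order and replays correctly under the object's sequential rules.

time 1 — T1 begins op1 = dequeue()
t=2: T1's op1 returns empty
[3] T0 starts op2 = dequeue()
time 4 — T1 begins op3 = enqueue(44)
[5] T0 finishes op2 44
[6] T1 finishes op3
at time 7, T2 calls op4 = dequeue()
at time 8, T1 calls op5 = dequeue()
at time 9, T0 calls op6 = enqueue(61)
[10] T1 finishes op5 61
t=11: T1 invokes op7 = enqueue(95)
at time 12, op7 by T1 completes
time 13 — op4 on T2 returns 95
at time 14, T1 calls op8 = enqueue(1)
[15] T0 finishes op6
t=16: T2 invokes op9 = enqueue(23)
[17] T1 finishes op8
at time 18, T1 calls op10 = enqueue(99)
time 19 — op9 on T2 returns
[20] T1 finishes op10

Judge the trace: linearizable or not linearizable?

linearizable

a witness: op1, op3, op2, op6, op5, op7, op4, op8, op9, op10
step 1: op1 dequeue() → empty — queue <>
step 2: op3 enqueue(44) — queue <44>
step 3: op2 dequeue() → 44 — queue <>
step 4: op6 enqueue(61) — queue <61>
step 5: op5 dequeue() → 61 — queue <>
step 6: op7 enqueue(95) — queue <95>
step 7: op4 dequeue() → 95 — queue <>
step 8: op8 enqueue(1) — queue <1>
step 9: op9 enqueue(23) — queue <1,23>
step 10: op10 enqueue(99) — queue <1,23,99>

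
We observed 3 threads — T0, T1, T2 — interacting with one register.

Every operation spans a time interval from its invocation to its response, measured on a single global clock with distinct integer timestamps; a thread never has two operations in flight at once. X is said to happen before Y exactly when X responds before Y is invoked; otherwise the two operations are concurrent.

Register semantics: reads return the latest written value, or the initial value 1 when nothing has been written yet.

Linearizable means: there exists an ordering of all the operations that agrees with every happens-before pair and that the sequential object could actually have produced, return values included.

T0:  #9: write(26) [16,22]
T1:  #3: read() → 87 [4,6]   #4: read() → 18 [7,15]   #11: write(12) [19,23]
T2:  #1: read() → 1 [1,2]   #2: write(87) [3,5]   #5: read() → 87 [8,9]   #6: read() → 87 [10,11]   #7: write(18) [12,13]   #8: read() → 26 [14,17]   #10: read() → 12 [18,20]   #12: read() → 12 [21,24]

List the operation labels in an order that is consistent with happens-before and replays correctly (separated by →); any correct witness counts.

#1 → #2 → #3 → #5 → #6 → #7 → #4 → #9 → #8 → #11 → #10 → #12

after step 1 (#1 read() → 1): value 1
after step 2 (#2 write(87)): value 87
after step 3 (#3 read() → 87): value 87
after step 4 (#5 read() → 87): value 87
after step 5 (#6 read() → 87): value 87
after step 6 (#7 write(18)): value 18
after step 7 (#4 read() → 18): value 18
after step 8 (#9 write(26)): value 26
after step 9 (#8 read() → 26): value 26
after step 10 (#11 write(12)): value 12
after step 11 (#10 read() → 12): value 12
after step 12 (#12 read() → 12): value 12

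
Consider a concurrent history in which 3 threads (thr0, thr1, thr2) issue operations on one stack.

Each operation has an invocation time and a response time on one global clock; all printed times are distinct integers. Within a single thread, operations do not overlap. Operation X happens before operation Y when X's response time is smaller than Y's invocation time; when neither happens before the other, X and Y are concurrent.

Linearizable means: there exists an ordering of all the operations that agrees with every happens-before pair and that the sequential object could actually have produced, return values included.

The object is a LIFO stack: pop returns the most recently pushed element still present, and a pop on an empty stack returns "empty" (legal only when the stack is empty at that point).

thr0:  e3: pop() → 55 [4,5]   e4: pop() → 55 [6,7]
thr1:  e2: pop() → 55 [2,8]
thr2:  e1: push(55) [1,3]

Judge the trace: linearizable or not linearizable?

the violation lands at event 7, e4's response at time 7: events 1..6 linearize, events 1..7 do not
exactly one order of the 3 completed ops respects real time; the stack replay fails
including or dropping the 1 pending operation (e2) in any combination fails
sample order e1, e3, e4 (pending dropped) stalls at step 3 — e4 pop() → 55 has no legal effect

not linearizable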